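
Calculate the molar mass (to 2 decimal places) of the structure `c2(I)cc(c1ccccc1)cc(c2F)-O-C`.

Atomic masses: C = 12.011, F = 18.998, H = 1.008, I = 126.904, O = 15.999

328.12

Molecular formula: C13H10FIO.
M = 13×12.011 + 1×18.998 + 10×1.008 + 1×126.904 + 1×15.999 = 328.12 g/mol.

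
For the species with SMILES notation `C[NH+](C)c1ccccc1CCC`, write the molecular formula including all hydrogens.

C11H18N+

Heavy atoms from the SMILES: 11 C, 1 N.
Implicit hydrogens by atom environment:
  4 × C (aromatic): 1 H each → 4
  3 × C: 3 H each → 9
  2 × C: 2 H each → 4
  2 × C (aromatic): no H
  1 × N (charge +1): 1 H
  Total hydrogens = 18.
Net charge +1.
Molecular formula: C11H18N+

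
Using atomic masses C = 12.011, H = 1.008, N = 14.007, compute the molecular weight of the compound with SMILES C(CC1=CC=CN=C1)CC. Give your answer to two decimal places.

Molecular formula: C9H13N.
M = 9×12.011 + 13×1.008 + 1×14.007 = 135.21 g/mol.

135.21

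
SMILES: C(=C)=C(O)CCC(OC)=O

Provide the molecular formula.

Heavy atoms from the SMILES: 7 C, 3 O.
Implicit hydrogens by atom environment:
  3 × C: 2 H each → 6
  3 × C: no H
  2 × O: no H
  1 × C: 3 H
  1 × O: 1 H
  Total hydrogens = 10.
Molecular formula: C7H10O3

C7H10O3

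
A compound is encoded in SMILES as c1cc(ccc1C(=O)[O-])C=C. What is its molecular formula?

Heavy atoms from the SMILES: 9 C, 2 O.
Implicit hydrogens by atom environment:
  4 × C (aromatic): 1 H each → 4
  2 × C (aromatic): no H
  1 × C: 2 H
  1 × C: 1 H
  1 × C: no H
  1 × O: no H
  1 × O (charge -1): no H
  Total hydrogens = 7.
Net charge -1.
Molecular formula: C9H7O2-

C9H7O2-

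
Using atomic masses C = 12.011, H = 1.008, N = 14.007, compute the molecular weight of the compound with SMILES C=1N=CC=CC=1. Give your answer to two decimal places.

79.10

Molecular formula: C5H5N.
M = 5×12.011 + 5×1.008 + 1×14.007 = 79.10 g/mol.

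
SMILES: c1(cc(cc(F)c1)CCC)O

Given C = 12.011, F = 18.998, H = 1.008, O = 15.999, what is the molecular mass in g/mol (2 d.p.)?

Molecular formula: C9H11FO.
M = 9×12.011 + 1×18.998 + 11×1.008 + 1×15.999 = 154.18 g/mol.

154.18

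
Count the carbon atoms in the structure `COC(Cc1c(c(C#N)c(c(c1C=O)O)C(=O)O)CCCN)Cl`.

The symbol for carbon appears 15 times in the SMILES. Lowercase c denotes aromatic carbon and counts toward C.

15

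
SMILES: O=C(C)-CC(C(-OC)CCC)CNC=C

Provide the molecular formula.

C12H23NO2

Heavy atoms from the SMILES: 12 C, 1 N, 2 O.
Implicit hydrogens by atom environment:
  5 × C: 2 H each → 10
  3 × C: 3 H each → 9
  3 × C: 1 H each → 3
  2 × O: no H
  1 × C: no H
  1 × N: 1 H
  Total hydrogens = 23.
Molecular formula: C12H23NO2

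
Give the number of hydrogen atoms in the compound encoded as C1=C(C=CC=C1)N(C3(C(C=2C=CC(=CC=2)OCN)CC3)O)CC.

Hydrogens are implicit in SMILES; fill each atom to its normal valence:
  9 × C (aromatic): 1 H each → 9
  4 × C: 2 H each → 8
  3 × C (aromatic): no H
  1 × C: 3 H
  1 × C: 1 H
  1 × C: no H
  1 × N: 2 H
  1 × N: no H
  1 × O: 1 H
  1 × O: no H
  Total hydrogens = 24.

24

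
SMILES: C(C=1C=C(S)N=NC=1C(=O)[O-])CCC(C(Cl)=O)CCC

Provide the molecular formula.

Heavy atoms from the SMILES: 13 C, 1 Cl, 2 N, 3 O, 1 S.
Implicit hydrogens by atom environment:
  5 × C: 2 H each → 10
  3 × C (aromatic): no H
  2 × C: no H
  2 × N (aromatic): no H
  2 × O: no H
  1 × C: 3 H
  1 × C (aromatic): 1 H
  1 × C: 1 H
  1 × Cl: no H
  1 × O (charge -1): no H
  1 × S: 1 H
  Total hydrogens = 16.
Net charge -1.
Molecular formula: C13H16ClN2O3S-

C13H16ClN2O3S-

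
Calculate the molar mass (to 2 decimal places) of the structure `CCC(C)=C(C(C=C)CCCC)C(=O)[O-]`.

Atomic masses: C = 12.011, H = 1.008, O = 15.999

Molecular formula: C13H21O2-.
M = 13×12.011 + 21×1.008 + 2×15.999 = 209.31 g/mol.

209.31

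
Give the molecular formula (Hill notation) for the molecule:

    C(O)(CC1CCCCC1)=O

C8H14O2

Heavy atoms from the SMILES: 8 C, 2 O.
Implicit hydrogens by atom environment:
  6 × C: 2 H each → 12
  1 × C: 1 H
  1 × C: no H
  1 × O: 1 H
  1 × O: no H
  Total hydrogens = 14.
Molecular formula: C8H14O2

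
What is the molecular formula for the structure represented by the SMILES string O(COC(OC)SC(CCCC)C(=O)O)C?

Heavy atoms from the SMILES: 10 C, 5 O, 1 S.
Implicit hydrogens by atom environment:
  4 × C: 2 H each → 8
  4 × O: no H
  3 × C: 3 H each → 9
  2 × C: 1 H each → 2
  1 × C: no H
  1 × O: 1 H
  1 × S: no H
  Total hydrogens = 20.
Molecular formula: C10H20O5S

C10H20O5S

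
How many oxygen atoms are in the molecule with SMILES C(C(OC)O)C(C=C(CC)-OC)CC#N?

3

The symbol for oxygen appears 3 times in the SMILES.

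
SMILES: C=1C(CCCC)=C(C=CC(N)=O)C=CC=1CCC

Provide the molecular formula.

Heavy atoms from the SMILES: 16 C, 1 N, 1 O.
Implicit hydrogens by atom environment:
  5 × C: 2 H each → 10
  3 × C (aromatic): 1 H each → 3
  3 × C (aromatic): no H
  2 × C: 3 H each → 6
  2 × C: 1 H each → 2
  1 × C: no H
  1 × N: 2 H
  1 × O: no H
  Total hydrogens = 23.
Molecular formula: C16H23NO

C16H23NO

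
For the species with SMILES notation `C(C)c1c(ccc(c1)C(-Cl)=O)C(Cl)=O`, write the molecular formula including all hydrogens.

Heavy atoms from the SMILES: 10 C, 2 Cl, 2 O.
Implicit hydrogens by atom environment:
  3 × C (aromatic): 1 H each → 3
  3 × C (aromatic): no H
  2 × C: no H
  2 × Cl: no H
  2 × O: no H
  1 × C: 3 H
  1 × C: 2 H
  Total hydrogens = 8.
Molecular formula: C10H8Cl2O2

C10H8Cl2O2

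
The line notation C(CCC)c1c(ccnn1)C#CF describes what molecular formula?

C10H11FN2

Heavy atoms from the SMILES: 10 C, 1 F, 2 N.
Implicit hydrogens by atom environment:
  3 × C: 2 H each → 6
  2 × C (aromatic): 1 H each → 2
  2 × C (aromatic): no H
  2 × C: no H
  2 × N (aromatic): no H
  1 × C: 3 H
  1 × F: no H
  Total hydrogens = 11.
Molecular formula: C10H11FN2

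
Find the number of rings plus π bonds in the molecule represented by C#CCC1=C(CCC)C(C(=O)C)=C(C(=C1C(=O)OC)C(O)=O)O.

Molecular formula from the SMILES: C17H18O6.
DoU = (2C + 2 + N − H − X)/2 = (2·17 + 2 + 0 − 18 − 0)/2 = 18/2 = 9.
(Structurally: 1 ring(s) + 8 π bond(s) = 9.)

9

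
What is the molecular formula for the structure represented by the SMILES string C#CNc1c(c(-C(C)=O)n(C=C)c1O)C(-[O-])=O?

C11H9N2O4-

Heavy atoms from the SMILES: 11 C, 2 N, 4 O.
Implicit hydrogens by atom environment:
  4 × C (aromatic): no H
  3 × C: no H
  2 × C: 1 H each → 2
  2 × O: no H
  1 × C: 3 H
  1 × C: 2 H
  1 × N: 1 H
  1 × N (aromatic): no H
  1 × O: 1 H
  1 × O (charge -1): no H
  Total hydrogens = 9.
Net charge -1.
Molecular formula: C11H9N2O4-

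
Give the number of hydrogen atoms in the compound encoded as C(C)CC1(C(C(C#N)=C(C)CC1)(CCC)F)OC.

24

Hydrogens are implicit in SMILES; fill each atom to its normal valence:
  6 × C: 2 H each → 12
  5 × C: no H
  4 × C: 3 H each → 12
  1 × F: no H
  1 × N: no H
  1 × O: no H
  Total hydrogens = 24.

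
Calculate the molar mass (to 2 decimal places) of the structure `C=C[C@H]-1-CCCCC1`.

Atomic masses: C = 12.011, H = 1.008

Molecular formula: C8H14.
M = 8×12.011 + 14×1.008 = 110.20 g/mol.

110.20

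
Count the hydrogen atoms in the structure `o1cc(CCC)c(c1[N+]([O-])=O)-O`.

Hydrogens are implicit in SMILES; fill each atom to its normal valence:
  3 × C (aromatic): no H
  2 × C: 2 H each → 4
  1 × C: 3 H
  1 × C (aromatic): 1 H
  1 × N (charge +1): no H
  1 × O: 1 H
  1 × O (aromatic): no H
  1 × O: no H
  1 × O (charge -1): no H
  Total hydrogens = 9.

9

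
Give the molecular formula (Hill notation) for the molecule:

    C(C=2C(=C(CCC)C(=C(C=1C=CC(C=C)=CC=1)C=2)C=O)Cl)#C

Heavy atoms from the SMILES: 20 C, 1 Cl, 1 O.
Implicit hydrogens by atom environment:
  7 × C (aromatic): no H
  5 × C (aromatic): 1 H each → 5
  3 × C: 2 H each → 6
  3 × C: 1 H each → 3
  1 × C: 3 H
  1 × C: no H
  1 × Cl: no H
  1 × O: no H
  Total hydrogens = 17.
Molecular formula: C20H17ClO

C20H17ClO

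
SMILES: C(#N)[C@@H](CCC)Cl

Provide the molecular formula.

C5H8ClN

Heavy atoms from the SMILES: 5 C, 1 Cl, 1 N.
Implicit hydrogens by atom environment:
  2 × C: 2 H each → 4
  1 × C: 3 H
  1 × C: 1 H
  1 × C: no H
  1 × Cl: no H
  1 × N: no H
  Total hydrogens = 8.
Molecular formula: C5H8ClN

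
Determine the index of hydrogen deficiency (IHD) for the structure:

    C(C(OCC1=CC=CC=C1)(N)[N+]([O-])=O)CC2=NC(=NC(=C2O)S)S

9

Molecular formula from the SMILES: C14H16N4O4S2.
DoU = (2C + 2 + N − H − X)/2 = (2·14 + 2 + 4 − 16 − 0)/2 = 18/2 = 9.
(Structurally: 2 ring(s) + 7 π bond(s) = 9.)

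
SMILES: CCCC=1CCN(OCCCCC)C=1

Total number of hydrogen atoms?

Hydrogens are implicit in SMILES; fill each atom to its normal valence:
  8 × C: 2 H each → 16
  2 × C: 3 H each → 6
  1 × C: 1 H
  1 × C: no H
  1 × N: no H
  1 × O: no H
  Total hydrogens = 23.

23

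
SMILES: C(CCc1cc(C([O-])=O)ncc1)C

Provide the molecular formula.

C10H12NO2-

Heavy atoms from the SMILES: 10 C, 1 N, 2 O.
Implicit hydrogens by atom environment:
  3 × C: 2 H each → 6
  3 × C (aromatic): 1 H each → 3
  2 × C (aromatic): no H
  1 × C: 3 H
  1 × C: no H
  1 × N (aromatic): no H
  1 × O: no H
  1 × O (charge -1): no H
  Total hydrogens = 12.
Net charge -1.
Molecular formula: C10H12NO2-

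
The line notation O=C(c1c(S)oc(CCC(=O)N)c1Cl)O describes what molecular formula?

Heavy atoms from the SMILES: 8 C, 1 Cl, 1 N, 4 O, 1 S.
Implicit hydrogens by atom environment:
  4 × C (aromatic): no H
  2 × C: 2 H each → 4
  2 × C: no H
  2 × O: no H
  1 × Cl: no H
  1 × N: 2 H
  1 × O: 1 H
  1 × O (aromatic): no H
  1 × S: 1 H
  Total hydrogens = 8.
Molecular formula: C8H8ClNO4S

C8H8ClNO4S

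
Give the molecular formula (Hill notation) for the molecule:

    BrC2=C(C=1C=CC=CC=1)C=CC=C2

C12H9Br

Heavy atoms from the SMILES: 1 Br, 12 C.
Implicit hydrogens by atom environment:
  9 × C (aromatic): 1 H each → 9
  3 × C (aromatic): no H
  1 × Br: no H
  Total hydrogens = 9.
Molecular formula: C12H9Br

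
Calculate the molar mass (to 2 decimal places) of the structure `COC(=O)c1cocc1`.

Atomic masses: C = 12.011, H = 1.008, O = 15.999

126.11

Molecular formula: C6H6O3.
M = 6×12.011 + 6×1.008 + 3×15.999 = 126.11 g/mol.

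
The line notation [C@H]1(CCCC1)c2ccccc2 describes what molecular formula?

C11H14

Heavy atoms from the SMILES: 11 C.
Implicit hydrogens by atom environment:
  5 × C (aromatic): 1 H each → 5
  4 × C: 2 H each → 8
  1 × C: 1 H
  1 × C (aromatic): no H
  Total hydrogens = 14.
Molecular formula: C11H14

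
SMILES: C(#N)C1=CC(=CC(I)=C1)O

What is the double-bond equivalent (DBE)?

6

Molecular formula from the SMILES: C7H4INO.
DoU = (2C + 2 + N − H − X)/2 = (2·7 + 2 + 1 − 4 − 1)/2 = 12/2 = 6.
(Structurally: 1 ring(s) + 5 π bond(s) = 6.)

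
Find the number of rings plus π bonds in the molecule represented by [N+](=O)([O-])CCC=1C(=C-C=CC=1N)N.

Molecular formula from the SMILES: C8H11N3O2.
DoU = (2C + 2 + N − H − X)/2 = (2·8 + 2 + 3 − 11 − 0)/2 = 10/2 = 5.
(Structurally: 1 ring(s) + 4 π bond(s) = 5.)

5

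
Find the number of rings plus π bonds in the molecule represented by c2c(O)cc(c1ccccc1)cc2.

8

Molecular formula from the SMILES: C12H10O.
DoU = (2C + 2 + N − H − X)/2 = (2·12 + 2 + 0 − 10 − 0)/2 = 16/2 = 8.
(Structurally: 2 ring(s) + 6 π bond(s) = 8.)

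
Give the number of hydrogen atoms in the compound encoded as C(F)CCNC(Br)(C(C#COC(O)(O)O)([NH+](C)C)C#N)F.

Hydrogens are implicit in SMILES; fill each atom to its normal valence:
  6 × C: no H
  3 × C: 2 H each → 6
  3 × O: 1 H each → 3
  2 × C: 3 H each → 6
  2 × F: no H
  1 × Br: no H
  1 × N (charge +1): 1 H
  1 × N: 1 H
  1 × N: no H
  1 × O: no H
  Total hydrogens = 17.

17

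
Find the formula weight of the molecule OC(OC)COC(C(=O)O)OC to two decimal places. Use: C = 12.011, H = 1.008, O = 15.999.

Molecular formula: C6H12O6.
M = 6×12.011 + 12×1.008 + 6×15.999 = 180.16 g/mol.

180.16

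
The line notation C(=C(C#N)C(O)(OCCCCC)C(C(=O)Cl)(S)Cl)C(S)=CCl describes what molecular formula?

Heavy atoms from the SMILES: 13 C, 3 Cl, 1 N, 3 O, 2 S.
Implicit hydrogens by atom environment:
  6 × C: no H
  4 × C: 2 H each → 8
  3 × Cl: no H
  2 × C: 1 H each → 2
  2 × O: no H
  2 × S: 1 H each → 2
  1 × C: 3 H
  1 × N: no H
  1 × O: 1 H
  Total hydrogens = 16.
Molecular formula: C13H16Cl3NO3S2

C13H16Cl3NO3S2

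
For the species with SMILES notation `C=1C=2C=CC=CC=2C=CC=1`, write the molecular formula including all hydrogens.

Heavy atoms from the SMILES: 10 C.
Implicit hydrogens by atom environment:
  8 × C (aromatic): 1 H each → 8
  2 × C (aromatic): no H
  Total hydrogens = 8.
Molecular formula: C10H8

C10H8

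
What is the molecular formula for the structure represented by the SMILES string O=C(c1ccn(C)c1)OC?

C7H9NO2

Heavy atoms from the SMILES: 7 C, 1 N, 2 O.
Implicit hydrogens by atom environment:
  3 × C (aromatic): 1 H each → 3
  2 × C: 3 H each → 6
  2 × O: no H
  1 × C (aromatic): no H
  1 × C: no H
  1 × N (aromatic): no H
  Total hydrogens = 9.
Molecular formula: C7H9NO2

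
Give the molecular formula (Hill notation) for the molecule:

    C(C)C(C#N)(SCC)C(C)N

Heavy atoms from the SMILES: 8 C, 2 N, 1 S.
Implicit hydrogens by atom environment:
  3 × C: 3 H each → 9
  2 × C: 2 H each → 4
  2 × C: no H
  1 × C: 1 H
  1 × N: 2 H
  1 × N: no H
  1 × S: no H
  Total hydrogens = 16.
Molecular formula: C8H16N2S

C8H16N2S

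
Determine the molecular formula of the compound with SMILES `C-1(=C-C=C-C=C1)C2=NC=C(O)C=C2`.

C11H9NO

Heavy atoms from the SMILES: 11 C, 1 N, 1 O.
Implicit hydrogens by atom environment:
  8 × C (aromatic): 1 H each → 8
  3 × C (aromatic): no H
  1 × N (aromatic): no H
  1 × O: 1 H
  Total hydrogens = 9.
Molecular formula: C11H9NO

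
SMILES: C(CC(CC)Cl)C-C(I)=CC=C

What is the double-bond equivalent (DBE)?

2

Molecular formula from the SMILES: C10H16ClI.
DoU = (2C + 2 + N − H − X)/2 = (2·10 + 2 + 0 − 16 − 2)/2 = 4/2 = 2.
(Structurally: 0 ring(s) + 2 π bond(s) = 2.)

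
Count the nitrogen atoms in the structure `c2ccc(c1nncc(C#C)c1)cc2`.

The symbol for nitrogen appears 2 times in the SMILES.

2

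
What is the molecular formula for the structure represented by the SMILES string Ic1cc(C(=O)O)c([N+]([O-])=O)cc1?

C7H4INO4

Heavy atoms from the SMILES: 7 C, 1 I, 1 N, 4 O.
Implicit hydrogens by atom environment:
  3 × C (aromatic): 1 H each → 3
  3 × C (aromatic): no H
  2 × O: no H
  1 × C: no H
  1 × I: no H
  1 × N (charge +1): no H
  1 × O: 1 H
  1 × O (charge -1): no H
  Total hydrogens = 4.
Molecular formula: C7H4INO4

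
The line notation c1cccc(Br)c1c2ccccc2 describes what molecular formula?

C12H9Br

Heavy atoms from the SMILES: 1 Br, 12 C.
Implicit hydrogens by atom environment:
  9 × C (aromatic): 1 H each → 9
  3 × C (aromatic): no H
  1 × Br: no H
  Total hydrogens = 9.
Molecular formula: C12H9Br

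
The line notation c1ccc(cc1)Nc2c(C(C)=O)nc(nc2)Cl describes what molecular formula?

C12H10ClN3O

Heavy atoms from the SMILES: 12 C, 1 Cl, 3 N, 1 O.
Implicit hydrogens by atom environment:
  6 × C (aromatic): 1 H each → 6
  4 × C (aromatic): no H
  2 × N (aromatic): no H
  1 × C: 3 H
  1 × C: no H
  1 × Cl: no H
  1 × N: 1 H
  1 × O: no H
  Total hydrogens = 10.
Molecular formula: C12H10ClN3O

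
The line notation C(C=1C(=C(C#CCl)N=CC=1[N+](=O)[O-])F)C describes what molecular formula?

Heavy atoms from the SMILES: 9 C, 1 Cl, 1 F, 2 N, 2 O.
Implicit hydrogens by atom environment:
  4 × C (aromatic): no H
  2 × C: no H
  1 × C: 3 H
  1 × C: 2 H
  1 × C (aromatic): 1 H
  1 × Cl: no H
  1 × F: no H
  1 × N (aromatic): no H
  1 × N (charge +1): no H
  1 × O: no H
  1 × O (charge -1): no H
  Total hydrogens = 6.
Molecular formula: C9H6ClFN2O2

C9H6ClFN2O2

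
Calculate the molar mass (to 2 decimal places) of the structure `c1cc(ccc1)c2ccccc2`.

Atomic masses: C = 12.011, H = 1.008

154.21

Molecular formula: C12H10.
M = 12×12.011 + 10×1.008 = 154.21 g/mol.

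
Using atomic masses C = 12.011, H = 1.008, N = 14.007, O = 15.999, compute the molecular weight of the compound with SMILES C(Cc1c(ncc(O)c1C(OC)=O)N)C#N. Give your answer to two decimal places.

Molecular formula: C10H11N3O3.
M = 10×12.011 + 11×1.008 + 3×14.007 + 3×15.999 = 221.22 g/mol.

221.22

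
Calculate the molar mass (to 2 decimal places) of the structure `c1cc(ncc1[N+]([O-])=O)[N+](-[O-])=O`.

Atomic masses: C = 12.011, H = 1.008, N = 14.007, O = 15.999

Molecular formula: C5H3N3O4.
M = 5×12.011 + 3×1.008 + 3×14.007 + 4×15.999 = 169.10 g/mol.

169.10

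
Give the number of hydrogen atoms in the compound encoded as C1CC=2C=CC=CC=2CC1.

12

Hydrogens are implicit in SMILES; fill each atom to its normal valence:
  4 × C: 2 H each → 8
  4 × C (aromatic): 1 H each → 4
  2 × C (aromatic): no H
  Total hydrogens = 12.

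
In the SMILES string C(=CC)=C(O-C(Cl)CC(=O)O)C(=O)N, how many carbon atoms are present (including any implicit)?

The symbol for carbon appears 8 times in the SMILES. (Cl is a single chlorine, not C + l.)

8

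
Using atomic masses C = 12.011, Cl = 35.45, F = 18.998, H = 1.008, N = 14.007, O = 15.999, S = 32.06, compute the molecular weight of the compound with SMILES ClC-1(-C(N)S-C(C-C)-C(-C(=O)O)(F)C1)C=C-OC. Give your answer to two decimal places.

297.77

Molecular formula: C11H17ClFNO3S.
M = 11×12.011 + 1×35.45 + 1×18.998 + 17×1.008 + 1×14.007 + 3×15.999 + 1×32.06 = 297.77 g/mol.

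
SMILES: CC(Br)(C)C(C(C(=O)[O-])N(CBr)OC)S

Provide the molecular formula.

C8H14Br2NO3S-

Heavy atoms from the SMILES: 2 Br, 8 C, 1 N, 3 O, 1 S.
Implicit hydrogens by atom environment:
  3 × C: 3 H each → 9
  2 × Br: no H
  2 × C: 1 H each → 2
  2 × C: no H
  2 × O: no H
  1 × C: 2 H
  1 × N: no H
  1 × O (charge -1): no H
  1 × S: 1 H
  Total hydrogens = 14.
Net charge -1.
Molecular formula: C8H14Br2NO3S-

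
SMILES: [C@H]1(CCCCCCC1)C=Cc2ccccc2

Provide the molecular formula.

Heavy atoms from the SMILES: 16 C.
Implicit hydrogens by atom environment:
  7 × C: 2 H each → 14
  5 × C (aromatic): 1 H each → 5
  3 × C: 1 H each → 3
  1 × C (aromatic): no H
  Total hydrogens = 22.
Molecular formula: C16H22

C16H22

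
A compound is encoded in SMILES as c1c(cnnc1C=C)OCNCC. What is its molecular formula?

Heavy atoms from the SMILES: 9 C, 3 N, 1 O.
Implicit hydrogens by atom environment:
  3 × C: 2 H each → 6
  2 × C (aromatic): 1 H each → 2
  2 × C (aromatic): no H
  2 × N (aromatic): no H
  1 × C: 3 H
  1 × C: 1 H
  1 × N: 1 H
  1 × O: no H
  Total hydrogens = 13.
Molecular formula: C9H13N3O

C9H13N3O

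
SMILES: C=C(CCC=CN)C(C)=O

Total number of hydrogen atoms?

Hydrogens are implicit in SMILES; fill each atom to its normal valence:
  3 × C: 2 H each → 6
  2 × C: 1 H each → 2
  2 × C: no H
  1 × C: 3 H
  1 × N: 2 H
  1 × O: no H
  Total hydrogens = 13.

13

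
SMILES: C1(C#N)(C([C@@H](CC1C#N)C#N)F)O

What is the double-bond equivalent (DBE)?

7

Molecular formula from the SMILES: C8H6FN3O.
DoU = (2C + 2 + N − H − X)/2 = (2·8 + 2 + 3 − 6 − 1)/2 = 14/2 = 7.
(Structurally: 1 ring(s) + 6 π bond(s) = 7.)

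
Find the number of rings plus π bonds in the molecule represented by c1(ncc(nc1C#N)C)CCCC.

Molecular formula from the SMILES: C10H13N3.
DoU = (2C + 2 + N − H − X)/2 = (2·10 + 2 + 3 − 13 − 0)/2 = 12/2 = 6.
(Structurally: 1 ring(s) + 5 π bond(s) = 6.)

6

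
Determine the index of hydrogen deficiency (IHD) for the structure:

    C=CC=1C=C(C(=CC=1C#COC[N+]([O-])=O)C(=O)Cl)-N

9

Molecular formula from the SMILES: C12H9ClN2O4.
DoU = (2C + 2 + N − H − X)/2 = (2·12 + 2 + 2 − 9 − 1)/2 = 18/2 = 9.
(Structurally: 1 ring(s) + 8 π bond(s) = 9.)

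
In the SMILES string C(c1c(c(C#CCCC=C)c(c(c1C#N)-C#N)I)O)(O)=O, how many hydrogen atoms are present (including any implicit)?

Hydrogens are implicit in SMILES; fill each atom to its normal valence:
  6 × C (aromatic): no H
  5 × C: no H
  3 × C: 2 H each → 6
  2 × N: no H
  2 × O: 1 H each → 2
  1 × C: 1 H
  1 × I: no H
  1 × O: no H
  Total hydrogens = 9.

9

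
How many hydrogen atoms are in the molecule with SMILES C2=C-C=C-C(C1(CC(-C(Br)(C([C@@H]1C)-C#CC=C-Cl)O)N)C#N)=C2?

18

Hydrogens are implicit in SMILES; fill each atom to its normal valence:
  5 × C: 1 H each → 5
  5 × C (aromatic): 1 H each → 5
  5 × C: no H
  1 × Br: no H
  1 × C: 3 H
  1 × C: 2 H
  1 × C (aromatic): no H
  1 × Cl: no H
  1 × N: 2 H
  1 × N: no H
  1 × O: 1 H
  Total hydrogens = 18.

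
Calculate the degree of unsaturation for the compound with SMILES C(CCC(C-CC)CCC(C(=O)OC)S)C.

1

Molecular formula from the SMILES: C13H26O2S.
DoU = (2C + 2 + N − H − X)/2 = (2·13 + 2 + 0 − 26 − 0)/2 = 2/2 = 1.
(Structurally: 0 ring(s) + 1 π bond(s) = 1.)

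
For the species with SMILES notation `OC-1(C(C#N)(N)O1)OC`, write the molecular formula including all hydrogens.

Heavy atoms from the SMILES: 4 C, 2 N, 3 O.
Implicit hydrogens by atom environment:
  3 × C: no H
  2 × O: no H
  1 × C: 3 H
  1 × N: 2 H
  1 × N: no H
  1 × O: 1 H
  Total hydrogens = 6.
Molecular formula: C4H6N2O3

C4H6N2O3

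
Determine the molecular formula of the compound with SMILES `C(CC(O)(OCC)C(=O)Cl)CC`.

Heavy atoms from the SMILES: 8 C, 1 Cl, 3 O.
Implicit hydrogens by atom environment:
  4 × C: 2 H each → 8
  2 × C: 3 H each → 6
  2 × C: no H
  2 × O: no H
  1 × Cl: no H
  1 × O: 1 H
  Total hydrogens = 15.
Molecular formula: C8H15ClO3

C8H15ClO3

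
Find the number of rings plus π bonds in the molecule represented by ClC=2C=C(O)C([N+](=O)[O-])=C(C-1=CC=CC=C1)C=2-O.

Molecular formula from the SMILES: C12H8ClNO4.
DoU = (2C + 2 + N − H − X)/2 = (2·12 + 2 + 1 − 8 − 1)/2 = 18/2 = 9.
(Structurally: 2 ring(s) + 7 π bond(s) = 9.)

9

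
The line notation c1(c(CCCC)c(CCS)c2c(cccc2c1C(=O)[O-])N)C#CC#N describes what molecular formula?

C20H19N2O2S-

Heavy atoms from the SMILES: 20 C, 2 N, 2 O, 1 S.
Implicit hydrogens by atom environment:
  7 × C (aromatic): no H
  5 × C: 2 H each → 10
  4 × C: no H
  3 × C (aromatic): 1 H each → 3
  1 × C: 3 H
  1 × N: 2 H
  1 × N: no H
  1 × O: no H
  1 × O (charge -1): no H
  1 × S: 1 H
  Total hydrogens = 19.
Net charge -1.
Molecular formula: C20H19N2O2S-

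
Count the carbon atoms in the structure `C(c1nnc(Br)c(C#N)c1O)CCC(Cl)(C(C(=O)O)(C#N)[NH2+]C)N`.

The symbol for carbon appears 13 times in the SMILES. Lowercase c denotes aromatic carbon and counts toward C.

13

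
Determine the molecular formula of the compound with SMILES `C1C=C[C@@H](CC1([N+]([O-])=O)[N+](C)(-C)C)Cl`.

C9H16ClN2O2+

Heavy atoms from the SMILES: 9 C, 1 Cl, 2 N, 2 O.
Implicit hydrogens by atom environment:
  3 × C: 3 H each → 9
  3 × C: 1 H each → 3
  2 × C: 2 H each → 4
  2 × N (charge +1): no H
  1 × C: no H
  1 × Cl: no H
  1 × O: no H
  1 × O (charge -1): no H
  Total hydrogens = 16.
Net charge +1.
Molecular formula: C9H16ClN2O2+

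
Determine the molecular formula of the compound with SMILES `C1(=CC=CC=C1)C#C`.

C8H6

Heavy atoms from the SMILES: 8 C.
Implicit hydrogens by atom environment:
  5 × C (aromatic): 1 H each → 5
  1 × C: 1 H
  1 × C (aromatic): no H
  1 × C: no H
  Total hydrogens = 6.
Molecular formula: C8H6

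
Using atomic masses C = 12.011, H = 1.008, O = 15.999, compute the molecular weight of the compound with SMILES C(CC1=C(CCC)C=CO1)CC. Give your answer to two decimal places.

166.26

Molecular formula: C11H18O.
M = 11×12.011 + 18×1.008 + 1×15.999 = 166.26 g/mol.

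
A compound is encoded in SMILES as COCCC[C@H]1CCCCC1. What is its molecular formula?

C10H20O

Heavy atoms from the SMILES: 10 C, 1 O.
Implicit hydrogens by atom environment:
  8 × C: 2 H each → 16
  1 × C: 3 H
  1 × C: 1 H
  1 × O: no H
  Total hydrogens = 20.
Molecular formula: C10H20O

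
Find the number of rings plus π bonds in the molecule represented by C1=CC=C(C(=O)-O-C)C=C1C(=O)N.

Molecular formula from the SMILES: C9H9NO3.
DoU = (2C + 2 + N − H − X)/2 = (2·9 + 2 + 1 − 9 − 0)/2 = 12/2 = 6.
(Structurally: 1 ring(s) + 5 π bond(s) = 6.)

6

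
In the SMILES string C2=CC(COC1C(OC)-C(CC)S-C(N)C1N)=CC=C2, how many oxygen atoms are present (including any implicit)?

The symbol for oxygen appears 2 times in the SMILES.

2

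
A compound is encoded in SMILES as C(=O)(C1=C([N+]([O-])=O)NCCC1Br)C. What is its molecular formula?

C7H9BrN2O3

Heavy atoms from the SMILES: 1 Br, 7 C, 2 N, 3 O.
Implicit hydrogens by atom environment:
  3 × C: no H
  2 × C: 2 H each → 4
  2 × O: no H
  1 × Br: no H
  1 × C: 3 H
  1 × C: 1 H
  1 × N: 1 H
  1 × N (charge +1): no H
  1 × O (charge -1): no H
  Total hydrogens = 9.
Molecular formula: C7H9BrN2O3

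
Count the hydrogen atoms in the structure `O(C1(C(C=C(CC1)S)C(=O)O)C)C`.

14

Hydrogens are implicit in SMILES; fill each atom to its normal valence:
  3 × C: no H
  2 × C: 3 H each → 6
  2 × C: 2 H each → 4
  2 × C: 1 H each → 2
  2 × O: no H
  1 × O: 1 H
  1 × S: 1 H
  Total hydrogens = 14.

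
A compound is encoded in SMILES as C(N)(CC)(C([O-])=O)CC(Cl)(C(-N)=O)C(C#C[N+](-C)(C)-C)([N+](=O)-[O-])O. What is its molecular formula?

Heavy atoms from the SMILES: 13 C, 1 Cl, 4 N, 6 O.
Implicit hydrogens by atom environment:
  7 × C: no H
  4 × C: 3 H each → 12
  3 × O: no H
  2 × C: 2 H each → 4
  2 × N: 2 H each → 4
  2 × N (charge +1): no H
  2 × O (charge -1): no H
  1 × Cl: no H
  1 × O: 1 H
  Total hydrogens = 21.
Molecular formula: C13H21ClN4O6

C13H21ClN4O6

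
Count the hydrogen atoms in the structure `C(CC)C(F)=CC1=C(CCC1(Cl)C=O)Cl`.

13

Hydrogens are implicit in SMILES; fill each atom to its normal valence:
  4 × C: 2 H each → 8
  4 × C: no H
  2 × C: 1 H each → 2
  2 × Cl: no H
  1 × C: 3 H
  1 × F: no H
  1 × O: no H
  Total hydrogens = 13.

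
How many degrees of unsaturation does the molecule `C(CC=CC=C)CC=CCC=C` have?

Molecular formula from the SMILES: C12H18.
DoU = (2C + 2 + N − H − X)/2 = (2·12 + 2 + 0 − 18 − 0)/2 = 8/2 = 4.
(Structurally: 0 ring(s) + 4 π bond(s) = 4.)

4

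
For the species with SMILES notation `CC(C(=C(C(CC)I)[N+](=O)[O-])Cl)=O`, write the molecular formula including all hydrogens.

C7H9ClINO3

Heavy atoms from the SMILES: 7 C, 1 Cl, 1 I, 1 N, 3 O.
Implicit hydrogens by atom environment:
  3 × C: no H
  2 × C: 3 H each → 6
  2 × O: no H
  1 × C: 2 H
  1 × C: 1 H
  1 × Cl: no H
  1 × I: no H
  1 × N (charge +1): no H
  1 × O (charge -1): no H
  Total hydrogens = 9.
Molecular formula: C7H9ClINO3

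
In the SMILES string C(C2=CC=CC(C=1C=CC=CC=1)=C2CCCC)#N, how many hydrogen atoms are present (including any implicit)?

Hydrogens are implicit in SMILES; fill each atom to its normal valence:
  8 × C (aromatic): 1 H each → 8
  4 × C (aromatic): no H
  3 × C: 2 H each → 6
  1 × C: 3 H
  1 × C: no H
  1 × N: no H
  Total hydrogens = 17.

17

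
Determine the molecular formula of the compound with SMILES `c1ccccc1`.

Heavy atoms from the SMILES: 6 C.
Implicit hydrogens by atom environment:
  6 × C (aromatic): 1 H each → 6
  Total hydrogens = 6.
Molecular formula: C6H6

C6H6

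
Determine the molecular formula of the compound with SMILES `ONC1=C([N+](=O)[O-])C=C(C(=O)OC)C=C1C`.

C9H10N2O5

Heavy atoms from the SMILES: 9 C, 2 N, 5 O.
Implicit hydrogens by atom environment:
  4 × C (aromatic): no H
  3 × O: no H
  2 × C: 3 H each → 6
  2 × C (aromatic): 1 H each → 2
  1 × C: no H
  1 × N: 1 H
  1 × N (charge +1): no H
  1 × O: 1 H
  1 × O (charge -1): no H
  Total hydrogens = 10.
Molecular formula: C9H10N2O5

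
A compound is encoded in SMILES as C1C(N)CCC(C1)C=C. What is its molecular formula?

C8H15N

Heavy atoms from the SMILES: 8 C, 1 N.
Implicit hydrogens by atom environment:
  5 × C: 2 H each → 10
  3 × C: 1 H each → 3
  1 × N: 2 H
  Total hydrogens = 15.
Molecular formula: C8H15N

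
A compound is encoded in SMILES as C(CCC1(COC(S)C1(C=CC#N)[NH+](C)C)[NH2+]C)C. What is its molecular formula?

[C14H27N3OS]2+

Heavy atoms from the SMILES: 14 C, 3 N, 1 O, 1 S.
Implicit hydrogens by atom environment:
  4 × C: 3 H each → 12
  4 × C: 2 H each → 8
  3 × C: 1 H each → 3
  3 × C: no H
  1 × N (charge +1): 2 H
  1 × N (charge +1): 1 H
  1 × N: no H
  1 × O: no H
  1 × S: 1 H
  Total hydrogens = 27.
Net charge +2.
Molecular formula: [C14H27N3OS]2+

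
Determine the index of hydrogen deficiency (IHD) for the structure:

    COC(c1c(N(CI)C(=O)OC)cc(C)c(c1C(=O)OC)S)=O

7

Molecular formula from the SMILES: C14H16INO6S.
DoU = (2C + 2 + N − H − X)/2 = (2·14 + 2 + 1 − 16 − 1)/2 = 14/2 = 7.
(Structurally: 1 ring(s) + 6 π bond(s) = 7.)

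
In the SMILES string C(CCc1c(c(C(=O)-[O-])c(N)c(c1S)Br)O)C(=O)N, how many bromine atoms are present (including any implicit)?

The symbol for bromine appears 1 time in the SMILES.

1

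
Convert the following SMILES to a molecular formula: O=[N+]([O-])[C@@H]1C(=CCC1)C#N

Heavy atoms from the SMILES: 6 C, 2 N, 2 O.
Implicit hydrogens by atom environment:
  2 × C: 2 H each → 4
  2 × C: 1 H each → 2
  2 × C: no H
  1 × N (charge +1): no H
  1 × N: no H
  1 × O: no H
  1 × O (charge -1): no H
  Total hydrogens = 6.
Molecular formula: C6H6N2O2

C6H6N2O2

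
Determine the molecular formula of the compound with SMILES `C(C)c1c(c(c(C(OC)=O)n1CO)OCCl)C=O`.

Heavy atoms from the SMILES: 11 C, 1 Cl, 1 N, 5 O.
Implicit hydrogens by atom environment:
  4 × C (aromatic): no H
  4 × O: no H
  3 × C: 2 H each → 6
  2 × C: 3 H each → 6
  1 × C: 1 H
  1 × C: no H
  1 × Cl: no H
  1 × N (aromatic): no H
  1 × O: 1 H
  Total hydrogens = 14.
Molecular formula: C11H14ClNO5

C11H14ClNO5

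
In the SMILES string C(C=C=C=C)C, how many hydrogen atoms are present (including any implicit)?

8

Hydrogens are implicit in SMILES; fill each atom to its normal valence:
  2 × C: 2 H each → 4
  2 × C: no H
  1 × C: 3 H
  1 × C: 1 H
  Total hydrogens = 8.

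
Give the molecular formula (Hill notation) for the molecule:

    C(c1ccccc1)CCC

C10H14

Heavy atoms from the SMILES: 10 C.
Implicit hydrogens by atom environment:
  5 × C (aromatic): 1 H each → 5
  3 × C: 2 H each → 6
  1 × C: 3 H
  1 × C (aromatic): no H
  Total hydrogens = 14.
Molecular formula: C10H14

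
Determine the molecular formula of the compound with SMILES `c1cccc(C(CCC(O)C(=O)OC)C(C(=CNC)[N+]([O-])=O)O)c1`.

Heavy atoms from the SMILES: 16 C, 2 N, 6 O.
Implicit hydrogens by atom environment:
  5 × C (aromatic): 1 H each → 5
  4 × C: 1 H each → 4
  3 × O: no H
  2 × C: 3 H each → 6
  2 × C: 2 H each → 4
  2 × C: no H
  2 × O: 1 H each → 2
  1 × C (aromatic): no H
  1 × N: 1 H
  1 × N (charge +1): no H
  1 × O (charge -1): no H
  Total hydrogens = 22.
Molecular formula: C16H22N2O6

C16H22N2O6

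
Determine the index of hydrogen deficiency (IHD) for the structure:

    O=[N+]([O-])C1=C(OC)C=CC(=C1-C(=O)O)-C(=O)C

Molecular formula from the SMILES: C10H9NO6.
DoU = (2C + 2 + N − H − X)/2 = (2·10 + 2 + 1 − 9 − 0)/2 = 14/2 = 7.
(Structurally: 1 ring(s) + 6 π bond(s) = 7.)

7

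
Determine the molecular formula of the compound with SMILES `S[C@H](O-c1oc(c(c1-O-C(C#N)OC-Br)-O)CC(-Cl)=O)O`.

Heavy atoms from the SMILES: 1 Br, 10 C, 1 Cl, 1 N, 7 O, 1 S.
Implicit hydrogens by atom environment:
  4 × C (aromatic): no H
  4 × O: no H
  2 × C: 2 H each → 4
  2 × C: 1 H each → 2
  2 × C: no H
  2 × O: 1 H each → 2
  1 × Br: no H
  1 × Cl: no H
  1 × N: no H
  1 × O (aromatic): no H
  1 × S: 1 H
  Total hydrogens = 9.
Molecular formula: C10H9BrClNO7S

C10H9BrClNO7S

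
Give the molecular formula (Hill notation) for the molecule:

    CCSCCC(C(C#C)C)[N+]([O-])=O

Heavy atoms from the SMILES: 9 C, 1 N, 2 O, 1 S.
Implicit hydrogens by atom environment:
  3 × C: 2 H each → 6
  3 × C: 1 H each → 3
  2 × C: 3 H each → 6
  1 × C: no H
  1 × N (charge +1): no H
  1 × O: no H
  1 × O (charge -1): no H
  1 × S: no H
  Total hydrogens = 15.
Molecular formula: C9H15NO2S

C9H15NO2S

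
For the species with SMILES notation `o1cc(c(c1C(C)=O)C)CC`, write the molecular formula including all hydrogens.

Heavy atoms from the SMILES: 9 C, 2 O.
Implicit hydrogens by atom environment:
  3 × C: 3 H each → 9
  3 × C (aromatic): no H
  1 × C: 2 H
  1 × C (aromatic): 1 H
  1 × C: no H
  1 × O (aromatic): no H
  1 × O: no H
  Total hydrogens = 12.
Molecular formula: C9H12O2

C9H12O2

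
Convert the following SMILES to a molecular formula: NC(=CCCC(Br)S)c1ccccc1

Heavy atoms from the SMILES: 1 Br, 11 C, 1 N, 1 S.
Implicit hydrogens by atom environment:
  5 × C (aromatic): 1 H each → 5
  2 × C: 2 H each → 4
  2 × C: 1 H each → 2
  1 × Br: no H
  1 × C: no H
  1 × C (aromatic): no H
  1 × N: 2 H
  1 × S: 1 H
  Total hydrogens = 14.
Molecular formula: C11H14BrNS

C11H14BrNS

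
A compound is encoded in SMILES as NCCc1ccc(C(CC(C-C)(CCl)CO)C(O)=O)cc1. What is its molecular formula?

C16H24ClNO3

Heavy atoms from the SMILES: 16 C, 1 Cl, 1 N, 3 O.
Implicit hydrogens by atom environment:
  6 × C: 2 H each → 12
  4 × C (aromatic): 1 H each → 4
  2 × C: no H
  2 × C (aromatic): no H
  2 × O: 1 H each → 2
  1 × C: 3 H
  1 × C: 1 H
  1 × Cl: no H
  1 × N: 2 H
  1 × O: no H
  Total hydrogens = 24.
Molecular formula: C16H24ClNO3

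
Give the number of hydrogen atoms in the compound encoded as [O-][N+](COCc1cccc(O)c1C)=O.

11

Hydrogens are implicit in SMILES; fill each atom to its normal valence:
  3 × C (aromatic): 1 H each → 3
  3 × C (aromatic): no H
  2 × C: 2 H each → 4
  2 × O: no H
  1 × C: 3 H
  1 × N (charge +1): no H
  1 × O: 1 H
  1 × O (charge -1): no H
  Total hydrogens = 11.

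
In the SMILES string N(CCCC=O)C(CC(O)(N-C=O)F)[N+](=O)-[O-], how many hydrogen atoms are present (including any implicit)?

14

Hydrogens are implicit in SMILES; fill each atom to its normal valence:
  4 × C: 2 H each → 8
  3 × C: 1 H each → 3
  3 × O: no H
  2 × N: 1 H each → 2
  1 × C: no H
  1 × F: no H
  1 × N (charge +1): no H
  1 × O: 1 H
  1 × O (charge -1): no H
  Total hydrogens = 14.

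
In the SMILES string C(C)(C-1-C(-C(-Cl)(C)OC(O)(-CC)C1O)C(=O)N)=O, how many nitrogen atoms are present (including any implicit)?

The symbol for nitrogen appears 1 time in the SMILES.

1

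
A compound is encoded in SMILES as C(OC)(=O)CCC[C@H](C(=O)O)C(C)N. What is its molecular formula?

Heavy atoms from the SMILES: 9 C, 1 N, 4 O.
Implicit hydrogens by atom environment:
  3 × C: 2 H each → 6
  3 × O: no H
  2 × C: 3 H each → 6
  2 × C: 1 H each → 2
  2 × C: no H
  1 × N: 2 H
  1 × O: 1 H
  Total hydrogens = 17.
Molecular formula: C9H17NO4

C9H17NO4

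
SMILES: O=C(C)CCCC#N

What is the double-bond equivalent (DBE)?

3

Molecular formula from the SMILES: C6H9NO.
DoU = (2C + 2 + N − H − X)/2 = (2·6 + 2 + 1 − 9 − 0)/2 = 6/2 = 3.
(Structurally: 0 ring(s) + 3 π bond(s) = 3.)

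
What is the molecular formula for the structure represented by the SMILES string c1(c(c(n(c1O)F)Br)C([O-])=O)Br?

Heavy atoms from the SMILES: 2 Br, 5 C, 1 F, 1 N, 3 O.
Implicit hydrogens by atom environment:
  4 × C (aromatic): no H
  2 × Br: no H
  1 × C: no H
  1 × F: no H
  1 × N (aromatic): no H
  1 × O: 1 H
  1 × O: no H
  1 × O (charge -1): no H
  Total hydrogens = 1.
Net charge -1.
Molecular formula: C5HBr2FNO3-

C5HBr2FNO3-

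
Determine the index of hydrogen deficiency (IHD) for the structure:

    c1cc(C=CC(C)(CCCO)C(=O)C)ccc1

6

Molecular formula from the SMILES: C15H20O2.
DoU = (2C + 2 + N − H − X)/2 = (2·15 + 2 + 0 − 20 − 0)/2 = 12/2 = 6.
(Structurally: 1 ring(s) + 5 π bond(s) = 6.)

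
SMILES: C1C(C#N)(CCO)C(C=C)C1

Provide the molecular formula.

C9H13NO

Heavy atoms from the SMILES: 9 C, 1 N, 1 O.
Implicit hydrogens by atom environment:
  5 × C: 2 H each → 10
  2 × C: 1 H each → 2
  2 × C: no H
  1 × N: no H
  1 × O: 1 H
  Total hydrogens = 13.
Molecular formula: C9H13NO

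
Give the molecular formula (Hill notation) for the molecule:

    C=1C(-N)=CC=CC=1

C6H7N

Heavy atoms from the SMILES: 6 C, 1 N.
Implicit hydrogens by atom environment:
  5 × C (aromatic): 1 H each → 5
  1 × C (aromatic): no H
  1 × N: 2 H
  Total hydrogens = 7.
Molecular formula: C6H7N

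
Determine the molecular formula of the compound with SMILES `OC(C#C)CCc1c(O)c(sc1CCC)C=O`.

C13H16O3S

Heavy atoms from the SMILES: 13 C, 3 O, 1 S.
Implicit hydrogens by atom environment:
  4 × C: 2 H each → 8
  4 × C (aromatic): no H
  3 × C: 1 H each → 3
  2 × O: 1 H each → 2
  1 × C: 3 H
  1 × C: no H
  1 × O: no H
  1 × S (aromatic): no H
  Total hydrogens = 16.
Molecular formula: C13H16O3S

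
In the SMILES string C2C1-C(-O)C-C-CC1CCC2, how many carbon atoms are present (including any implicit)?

10

The symbol for carbon appears 10 times in the SMILES.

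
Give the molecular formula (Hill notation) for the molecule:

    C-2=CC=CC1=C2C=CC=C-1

C10H8

Heavy atoms from the SMILES: 10 C.
Implicit hydrogens by atom environment:
  8 × C (aromatic): 1 H each → 8
  2 × C (aromatic): no H
  Total hydrogens = 8.
Molecular formula: C10H8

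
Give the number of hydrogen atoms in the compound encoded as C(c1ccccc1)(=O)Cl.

Hydrogens are implicit in SMILES; fill each atom to its normal valence:
  5 × C (aromatic): 1 H each → 5
  1 × C (aromatic): no H
  1 × C: no H
  1 × Cl: no H
  1 × O: no H
  Total hydrogens = 5.

5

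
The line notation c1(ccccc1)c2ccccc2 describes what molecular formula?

Heavy atoms from the SMILES: 12 C.
Implicit hydrogens by atom environment:
  10 × C (aromatic): 1 H each → 10
  2 × C (aromatic): no H
  Total hydrogens = 10.
Molecular formula: C12H10

C12H10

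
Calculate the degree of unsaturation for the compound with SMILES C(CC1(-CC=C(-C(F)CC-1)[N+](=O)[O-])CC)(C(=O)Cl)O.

Molecular formula from the SMILES: C12H17ClFNO4.
DoU = (2C + 2 + N − H − X)/2 = (2·12 + 2 + 1 − 17 − 2)/2 = 8/2 = 4.
(Structurally: 1 ring(s) + 3 π bond(s) = 4.)

4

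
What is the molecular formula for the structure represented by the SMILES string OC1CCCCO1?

Heavy atoms from the SMILES: 5 C, 2 O.
Implicit hydrogens by atom environment:
  4 × C: 2 H each → 8
  1 × C: 1 H
  1 × O: 1 H
  1 × O: no H
  Total hydrogens = 10.
Molecular formula: C5H10O2

C5H10O2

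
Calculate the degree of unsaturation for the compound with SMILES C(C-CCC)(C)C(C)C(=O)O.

1

Molecular formula from the SMILES: C9H18O2.
DoU = (2C + 2 + N − H − X)/2 = (2·9 + 2 + 0 − 18 − 0)/2 = 2/2 = 1.
(Structurally: 0 ring(s) + 1 π bond(s) = 1.)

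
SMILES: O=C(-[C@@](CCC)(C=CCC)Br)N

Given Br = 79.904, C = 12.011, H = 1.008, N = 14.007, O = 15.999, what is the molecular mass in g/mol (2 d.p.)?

234.14

Molecular formula: C9H16BrNO.
M = 1×79.904 + 9×12.011 + 16×1.008 + 1×14.007 + 1×15.999 = 234.14 g/mol.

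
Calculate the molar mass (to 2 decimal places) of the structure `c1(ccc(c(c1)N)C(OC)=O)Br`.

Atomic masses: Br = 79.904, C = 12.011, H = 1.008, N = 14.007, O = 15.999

230.06

Molecular formula: C8H8BrNO2.
M = 1×79.904 + 8×12.011 + 8×1.008 + 1×14.007 + 2×15.999 = 230.06 g/mol.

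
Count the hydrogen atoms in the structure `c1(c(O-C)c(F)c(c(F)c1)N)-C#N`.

Hydrogens are implicit in SMILES; fill each atom to its normal valence:
  5 × C (aromatic): no H
  2 × F: no H
  1 × C: 3 H
  1 × C (aromatic): 1 H
  1 × C: no H
  1 × N: 2 H
  1 × N: no H
  1 × O: no H
  Total hydrogens = 6.

6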